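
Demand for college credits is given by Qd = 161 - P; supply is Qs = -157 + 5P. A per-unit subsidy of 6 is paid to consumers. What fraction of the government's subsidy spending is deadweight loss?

DWL / government spending = 5/226

Pre-subsidy: 161 - P = -157 + 5P gives P* = 53, Q* = 108.
With the rebate, buyers effectively pay Pb = Ps − 6, where Ps is the price sellers receive.
Demand in terms of Ps becomes Qd = 161 − 1(Ps − 6) = 167 - Ps. Setting this equal to supply: 167 - Ps = -157 + 5Ps, so Ps = 54.
Buyers pay Pb = 54 − 6 = 48; Q' = -157 + 5·54 = 113.
ΔCS = ½(108 + 113)(53 − 48) = 552.5; ΔPS = ½(108 + 113)(54 − 53) = 110.5.
Government spending = 6 × 113 = 678.
DWL = ½ × 6 × (113 − 108) = 15; fraction = 15 / 678 = 5/226.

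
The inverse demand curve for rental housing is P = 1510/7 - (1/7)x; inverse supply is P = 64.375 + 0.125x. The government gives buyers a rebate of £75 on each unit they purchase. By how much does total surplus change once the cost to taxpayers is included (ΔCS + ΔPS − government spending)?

Net change in total surplus = -£10500

Pre-subsidy: 1510/7 - (1/7)x = 64.375 + 0.125x gives x* = 565 and P* = 135.
With the rebate, buyers effectively pay Pb = Ps − 75, where Ps is the price sellers receive.
On the curves, Pb = 1510/7 - (1/7)x and Ps = 64.375 + 0.125x; the wedge Ps − Pb = 75 gives 64.375 + 0.125x − (1510/7 - (1/7)x) = 75, so x' = 845.
Then Pb = 1510/7 − (1/7)·845 = 95 and Ps = 64.375 + 0.125·845 = 170.
ΔCS = ½(565 + 845)(135 − 95) = 28200; ΔPS = ½(565 + 845)(170 − 135) = 24675.
Government spending = 75 × 845 = 63375.
Net change = 28200 + 24675 − 63375 = -10500. The loss equals the DWL triangle ½·75·280.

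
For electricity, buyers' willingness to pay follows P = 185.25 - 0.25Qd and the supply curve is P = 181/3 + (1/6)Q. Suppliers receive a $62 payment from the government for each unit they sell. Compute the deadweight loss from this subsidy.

Pre-subsidy: 185.25 - 0.25Q = 181/3 + (1/6)Q gives Q* = 299.8 and P* = 110.3.
With the subsidy, sellers receive Ps = Pb + 62 for each unit, where Pb is the price buyers pay.
On the curves, Pb = 185.25 - 0.25Q and Ps = 181/3 + (1/6)Q; the wedge Ps − Pb = 62 gives 181/3 + (1/6)Q − (185.25 - 0.25Q) = 62, so Q' = 448.6.
Then Pb = 185.25 − 0.25·448.6 = 73.1 and Ps = 181/3 + (1/6)·448.6 = 135.1.
The subsidy expands output by 448.6 − 299.8 = 148.8 past the efficient level; on those units the gap between marginal cost and willingness to pay runs from 0 up to 62.
DWL = ½ × 62 × 148.8 = 4612.8.

Deadweight loss = $4612.8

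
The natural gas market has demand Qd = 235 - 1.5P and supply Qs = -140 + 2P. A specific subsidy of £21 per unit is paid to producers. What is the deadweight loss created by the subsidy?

Pre-subsidy: 235 - 1.5P = -140 + 2P gives P* = 750/7, Q* = 520/7.
With the subsidy, sellers receive Ps = Pb + 21 for each unit, where Pb is the price buyers pay.
Supply in terms of Pb becomes Qs = -140 + 2(Pb + 21) = -98 + 2Pb. Setting this equal to demand: 235 - 1.5Pb = -98 + 2Pb, so Pb = 666/7.
Sellers receive Ps = 666/7 + 21 = 813/7; Q' = 235 − 1.5·(666/7) = 646/7.
The subsidy expands output by 646/7 − 520/7 = 18 past the efficient level; on those units the gap between marginal cost and willingness to pay runs from 0 up to 21.
DWL = ½ × 21 × 18 = 189.

Deadweight loss = £189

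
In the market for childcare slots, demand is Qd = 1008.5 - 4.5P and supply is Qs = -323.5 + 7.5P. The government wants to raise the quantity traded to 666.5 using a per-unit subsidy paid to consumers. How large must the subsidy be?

At Q = 666.5, invert demand for the buyer price: Pb = (1008.5 − 666.5)/4.5 = 76; invert supply for the seller price: Ps = (666.5 − (-323.5))/7.5 = 132.
The subsidy must fill the gap: s = Ps − Pb = 132 − 76 = 56.

Required subsidy s = 56 per unit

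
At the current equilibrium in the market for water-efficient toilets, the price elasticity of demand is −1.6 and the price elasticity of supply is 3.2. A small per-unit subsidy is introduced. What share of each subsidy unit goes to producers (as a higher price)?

For a small subsidy around the equilibrium, the benefit split depends on the relative slopes, which at a point are proportional to the elasticities.
Buyer share = εs/(εs + |εd|) = 3.2/(3.2 + 1.6) = 2/3; seller share = |εd|/(εs + |εd|) = 1/3.
So producers capture 1/3 of the subsidy.

Producer share = 1/3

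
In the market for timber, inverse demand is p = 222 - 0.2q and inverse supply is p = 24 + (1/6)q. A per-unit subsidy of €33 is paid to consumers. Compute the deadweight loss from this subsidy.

Deadweight loss = €1485

Pre-subsidy: 222 - 0.2q = 24 + (1/6)q gives q* = 540 and p* = 114.
With the rebate, buyers effectively pay pb = ps − 33, where ps is the price sellers receive.
On the curves, pb = 222 - 0.2q and ps = 24 + (1/6)q; the wedge ps − pb = 33 gives 24 + (1/6)q − (222 - 0.2q) = 33, so q' = 630.
Then pb = 222 − 0.2·630 = 96 and ps = 24 + (1/6)·630 = 129.
The subsidy expands output by 630 − 540 = 90 past the efficient level; on those units the gap between marginal cost and willingness to pay runs from 0 up to 33.
DWL = ½ × 33 × 90 = 1485.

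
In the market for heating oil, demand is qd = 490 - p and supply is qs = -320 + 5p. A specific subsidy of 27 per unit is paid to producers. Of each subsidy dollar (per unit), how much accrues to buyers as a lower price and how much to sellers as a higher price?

Buyers gain 22.5 per unit; sellers gain 4.5 per unit

Pre-subsidy: 490 - p = -320 + 5p gives p* = 135, q* = 355.
With the subsidy, sellers receive ps = pb + 27 for each unit, where pb is the price buyers pay.
Supply in terms of pb becomes qs = -320 + 5(pb + 27) = -185 + 5pb. Setting this equal to demand: 490 - pb = -185 + 5pb, so pb = 112.5.
Sellers receive ps = 112.5 + 27 = 139.5; q' = 490 − 1·112.5 = 377.5.
Buyers' price falls by p* − pb = 135 − 112.5 = 22.5; sellers' price rises by ps − p* = 139.5 − 135 = 4.5.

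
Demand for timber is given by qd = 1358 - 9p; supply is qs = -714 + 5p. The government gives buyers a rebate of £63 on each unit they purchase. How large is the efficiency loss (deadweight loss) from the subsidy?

Pre-subsidy: 1358 - 9p = -714 + 5p gives p* = 148, q* = 26.
With the rebate, buyers effectively pay pb = ps − 63, where ps is the price sellers receive.
Demand in terms of ps becomes qd = 1358 − 9(ps − 63) = 1925 - 9ps. Setting this equal to supply: 1925 - 9ps = -714 + 5ps, so ps = 188.5.
Buyers pay pb = 188.5 − 63 = 125.5; q' = -714 + 5·188.5 = 228.5.
The subsidy expands output by 228.5 − 26 = 202.5 past the efficient level; on those units the gap between marginal cost and willingness to pay runs from 0 up to 63.
DWL = ½ × 63 × 202.5 = 6378.75.

Deadweight loss = £6378.75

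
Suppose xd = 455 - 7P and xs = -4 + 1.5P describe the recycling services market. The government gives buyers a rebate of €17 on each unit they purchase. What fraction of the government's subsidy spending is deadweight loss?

Pre-subsidy: 455 - 7P = -4 + 1.5P gives P* = 54, x* = 77.
With the rebate, buyers effectively pay Pb = Ps − 17, where Ps is the price sellers receive.
Demand in terms of Ps becomes xd = 455 − 7(Ps − 17) = 574 - 7Ps. Setting this equal to supply: 574 - 7Ps = -4 + 1.5Ps, so Ps = 68.
Buyers pay Pb = 68 − 17 = 51; x' = -4 + 1.5·68 = 98.
ΔCS = ½(77 + 98)(54 − 51) = 262.5; ΔPS = ½(77 + 98)(68 − 54) = 1225.
Government spending = 17 × 98 = 1666.
DWL = ½ × 17 × (98 − 77) = 178.5; fraction = 178.5 / 1666 = 3/28.

DWL / government spending = 3/28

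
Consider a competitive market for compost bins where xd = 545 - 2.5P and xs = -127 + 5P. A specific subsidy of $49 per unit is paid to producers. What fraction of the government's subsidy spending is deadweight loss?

DWL / government spending = 245/2416

Pre-subsidy: 545 - 2.5P = -127 + 5P gives P* = 89.6, x* = 321.
With the subsidy, sellers receive Ps = Pb + 49 for each unit, where Pb is the price buyers pay.
Supply in terms of Pb becomes xs = -127 + 5(Pb + 49) = 118 + 5Pb. Setting this equal to demand: 545 - 2.5Pb = 118 + 5Pb, so Pb = 854/15.
Sellers receive Ps = 854/15 + 49 = 1589/15; x' = 545 − 2.5·(854/15) = 1208/3.
ΔCS = ½(321 + 1208/3)(89.6 − 854/15) = 106379/9; ΔPS = ½(321 + 1208/3)(1589/15 − 89.6) = 106379/18.
Government spending = 49 × 1208/3 = 59192/3.
DWL = ½ × 49 × (1208/3 − 321) = 12005/6; fraction = (12005/6) / (59192/3) = 245/2416.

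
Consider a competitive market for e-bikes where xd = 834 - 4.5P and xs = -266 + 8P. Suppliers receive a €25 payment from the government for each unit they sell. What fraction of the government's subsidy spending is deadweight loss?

Pre-subsidy: 834 - 4.5P = -266 + 8P gives P* = 88, x* = 438.
With the subsidy, sellers receive Ps = Pb + 25 for each unit, where Pb is the price buyers pay.
Supply in terms of Pb becomes xs = -266 + 8(Pb + 25) = -66 + 8Pb. Setting this equal to demand: 834 - 4.5Pb = -66 + 8Pb, so Pb = 72.
Sellers receive Ps = 72 + 25 = 97; x' = 834 − 4.5·72 = 510.
ΔCS = ½(438 + 510)(88 − 72) = 7584; ΔPS = ½(438 + 510)(97 − 88) = 4266.
Government spending = 25 × 510 = 12750.
DWL = ½ × 25 × (510 − 438) = 900; fraction = 900 / 12750 = 6/85.

DWL / government spending = 6/85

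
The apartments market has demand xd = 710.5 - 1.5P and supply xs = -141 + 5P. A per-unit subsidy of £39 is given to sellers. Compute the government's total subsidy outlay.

Pre-subsidy: 710.5 - 1.5P = -141 + 5P gives P* = 131, x* = 514.
With the subsidy, sellers receive Ps = Pb + 39 for each unit, where Pb is the price buyers pay.
Supply in terms of Pb becomes xs = -141 + 5(Pb + 39) = 54 + 5Pb. Setting this equal to demand: 710.5 - 1.5Pb = 54 + 5Pb, so Pb = 101.
Sellers receive Ps = 101 + 39 = 140; x' = 710.5 − 1.5·101 = 559.
Government outlay = subsidy × quantity = 39 × 559 = 21801.

Government cost = £21801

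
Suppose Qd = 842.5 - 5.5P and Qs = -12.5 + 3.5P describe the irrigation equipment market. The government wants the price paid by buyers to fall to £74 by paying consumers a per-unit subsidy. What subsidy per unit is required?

Required subsidy s = £54 per unit

At a buyer price of 74, quantity demanded is 842.5 − 5.5·74 = 435.5.
Sellers supply 435.5 only when they receive Ps with -12.5 + 3.5·Ps = 435.5, i.e. Ps = 128.
s = Ps − Pb = 128 − 74 = 54.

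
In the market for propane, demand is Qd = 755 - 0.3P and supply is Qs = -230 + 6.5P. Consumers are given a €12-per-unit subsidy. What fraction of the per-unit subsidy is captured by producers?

Producer share = 3/68

Pre-subsidy: 755 - 0.3P = -230 + 6.5P gives P* = 4925/34, Q* = 48385/68.
With the rebate, buyers effectively pay Pb = Ps − 12, where Ps is the price sellers receive.
Demand in terms of Ps becomes Qd = 755 − 0.3(Ps − 12) = 758.6 - 0.3Ps. Setting this equal to supply: 758.6 - 0.3Ps = -230 + 6.5Ps, so Ps = 4943/34.
Buyers pay Pb = 4943/34 − 12 = 4535/34; Q' = -230 + 6.5·(4943/34) = 48619/68.
Buyers' price falls by P* − Pb = 4925/34 − 4535/34 = 195/17; sellers' price rises by Ps − P* = 4943/34 − 4925/34 = 9/17.
So producers capture (9/17)/12 = 3/68 of each unit of subsidy.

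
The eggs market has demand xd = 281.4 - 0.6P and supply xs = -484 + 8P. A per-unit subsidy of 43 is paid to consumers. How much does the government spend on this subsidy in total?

Government cost = 10836

Pre-subsidy: 281.4 - 0.6P = -484 + 8P gives P* = 89, x* = 228.
With the rebate, buyers effectively pay Pb = Ps − 43, where Ps is the price sellers receive.
Demand in terms of Ps becomes xd = 281.4 − 0.6(Ps − 43) = 307.2 - 0.6Ps. Setting this equal to supply: 307.2 - 0.6Ps = -484 + 8Ps, so Ps = 92.
Buyers pay Pb = 92 − 43 = 49; x' = -484 + 8·92 = 252.
Government outlay = subsidy × quantity = 43 × 252 = 10836.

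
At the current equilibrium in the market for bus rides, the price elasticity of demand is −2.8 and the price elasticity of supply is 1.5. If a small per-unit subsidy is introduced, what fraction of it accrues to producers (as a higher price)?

Producer share = 28/43

For a small subsidy around the equilibrium, the benefit split depends on the relative slopes, which at a point are proportional to the elasticities.
Buyer share = εs/(εs + |εd|) = 1.5/(1.5 + 2.8) = 15/43; seller share = |εd|/(εs + |εd|) = 28/43.
So producers capture 28/43 of the subsidy.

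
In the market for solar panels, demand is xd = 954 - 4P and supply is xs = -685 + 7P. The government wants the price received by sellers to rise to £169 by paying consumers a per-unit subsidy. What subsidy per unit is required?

At a seller price of 169, quantity supplied is -685 + 7·169 = 498.
Buyers absorb 498 only when they pay Pb with 954 − 4·Pb = 498, i.e. Pb = 114.
s = Ps − Pb = 169 − 114 = 55.

Required subsidy s = £55 per unit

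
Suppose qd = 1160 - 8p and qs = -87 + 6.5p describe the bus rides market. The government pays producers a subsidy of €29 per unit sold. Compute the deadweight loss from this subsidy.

Pre-subsidy: 1160 - 8p = -87 + 6.5p gives p* = 86, q* = 472.
With the subsidy, sellers receive ps = pb + 29 for each unit, where pb is the price buyers pay.
Supply in terms of pb becomes qs = -87 + 6.5(pb + 29) = 101.5 + 6.5pb. Setting this equal to demand: 1160 - 8pb = 101.5 + 6.5pb, so pb = 73.
Sellers receive ps = 73 + 29 = 102; q' = 1160 − 8·73 = 576.
The subsidy expands output by 576 − 472 = 104 past the efficient level; on those units the gap between marginal cost and willingness to pay runs from 0 up to 29.
DWL = ½ × 29 × 104 = 1508.

Deadweight loss = €1508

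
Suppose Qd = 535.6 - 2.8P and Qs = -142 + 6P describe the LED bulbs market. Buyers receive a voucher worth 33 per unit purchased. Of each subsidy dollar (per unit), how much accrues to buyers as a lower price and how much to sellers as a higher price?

Pre-subsidy: 535.6 - 2.8P = -142 + 6P gives P* = 77, Q* = 320.
With the rebate, buyers effectively pay Pb = Ps − 33, where Ps is the price sellers receive.
Demand in terms of Ps becomes Qd = 535.6 − 2.8(Ps − 33) = 628 - 2.8Ps. Setting this equal to supply: 628 - 2.8Ps = -142 + 6Ps, so Ps = 87.5.
Buyers pay Pb = 87.5 − 33 = 54.5; Q' = -142 + 6·87.5 = 383.
Buyers' price falls by P* − Pb = 77 − 54.5 = 22.5; sellers' price rises by Ps − P* = 87.5 − 77 = 10.5.

Buyers gain 22.5 per unit; sellers gain 10.5 per unit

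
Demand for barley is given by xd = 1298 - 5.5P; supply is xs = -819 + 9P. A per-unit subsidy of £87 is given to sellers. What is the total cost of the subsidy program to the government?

Pre-subsidy: 1298 - 5.5P = -819 + 9P gives P* = 146, x* = 495.
With the subsidy, sellers receive Ps = Pb + 87 for each unit, where Pb is the price buyers pay.
Supply in terms of Pb becomes xs = -819 + 9(Pb + 87) = -36 + 9Pb. Setting this equal to demand: 1298 - 5.5Pb = -36 + 9Pb, so Pb = 92.
Sellers receive Ps = 92 + 87 = 179; x' = 1298 − 5.5·92 = 792.
Government outlay = subsidy × quantity = 87 × 792 = 68904.

Government cost = £68904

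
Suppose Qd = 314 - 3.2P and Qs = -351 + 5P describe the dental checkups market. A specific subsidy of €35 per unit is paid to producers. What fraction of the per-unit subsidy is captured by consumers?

Consumer share = 25/41

Pre-subsidy: 314 - 3.2P = -351 + 5P gives P* = 3325/41, Q* = 2234/41.
With the subsidy, sellers receive Ps = Pb + 35 for each unit, where Pb is the price buyers pay.
Supply in terms of Pb becomes Qs = -351 + 5(Pb + 35) = -176 + 5Pb. Setting this equal to demand: 314 - 3.2Pb = -176 + 5Pb, so Pb = 2450/41.
Sellers receive Ps = 2450/41 + 35 = 3885/41; Q' = 314 − 3.2·(2450/41) = 5034/41.
Buyers' price falls by P* − Pb = 3325/41 − 2450/41 = 875/41; sellers' price rises by Ps − P* = 3885/41 − 3325/41 = 560/41.
So consumers capture (875/41)/35 = 25/41 of each unit of subsidy.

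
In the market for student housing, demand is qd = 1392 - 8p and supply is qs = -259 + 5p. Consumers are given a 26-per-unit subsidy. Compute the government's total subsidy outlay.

Pre-subsidy: 1392 - 8p = -259 + 5p gives p* = 127, q* = 376.
With the rebate, buyers effectively pay pb = ps − 26, where ps is the price sellers receive.
Demand in terms of ps becomes qd = 1392 − 8(ps − 26) = 1600 - 8ps. Setting this equal to supply: 1600 - 8ps = -259 + 5ps, so ps = 143.
Buyers pay pb = 143 − 26 = 117; q' = -259 + 5·143 = 456.
Government outlay = subsidy × quantity = 26 × 456 = 11856.

Government cost = 11856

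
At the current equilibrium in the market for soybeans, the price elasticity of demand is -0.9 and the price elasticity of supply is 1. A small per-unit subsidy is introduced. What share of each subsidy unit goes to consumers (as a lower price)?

For a small subsidy around the equilibrium, the benefit split depends on the relative slopes, which at a point are proportional to the elasticities.
Buyer share = εs/(εs + |εd|) = 1/(1 + 0.9) = 10/19; seller share = |εd|/(εs + |εd|) = 9/19.

Consumer share = 10/19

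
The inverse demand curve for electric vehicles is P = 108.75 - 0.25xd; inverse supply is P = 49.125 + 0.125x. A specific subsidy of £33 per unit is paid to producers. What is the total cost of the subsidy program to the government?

Pre-subsidy: 108.75 - 0.25x = 49.125 + 0.125x gives x* = 159 and P* = 69.
With the subsidy, sellers receive Ps = Pb + 33 for each unit, where Pb is the price buyers pay.
On the curves, Pb = 108.75 - 0.25x and Ps = 49.125 + 0.125x; the wedge Ps − Pb = 33 gives 49.125 + 0.125x − (108.75 - 0.25x) = 33, so x' = 247.
Then Pb = 108.75 − 0.25·247 = 47 and Ps = 49.125 + 0.125·247 = 80.
Government outlay = subsidy × quantity = 33 × 247 = 8151.

Government cost = £8151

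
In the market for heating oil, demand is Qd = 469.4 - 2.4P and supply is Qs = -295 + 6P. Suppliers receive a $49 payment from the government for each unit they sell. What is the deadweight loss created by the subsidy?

Pre-subsidy: 469.4 - 2.4P = -295 + 6P gives P* = 91, Q* = 251.
With the subsidy, sellers receive Ps = Pb + 49 for each unit, where Pb is the price buyers pay.
Supply in terms of Pb becomes Qs = -295 + 6(Pb + 49) = -1 + 6Pb. Setting this equal to demand: 469.4 - 2.4Pb = -1 + 6Pb, so Pb = 56.
Sellers receive Ps = 56 + 49 = 105; Q' = 469.4 − 2.4·56 = 335.
The subsidy expands output by 335 − 251 = 84 past the efficient level; on those units the gap between marginal cost and willingness to pay runs from 0 up to 49.
DWL = ½ × 49 × 84 = 2058.

Deadweight loss = $2058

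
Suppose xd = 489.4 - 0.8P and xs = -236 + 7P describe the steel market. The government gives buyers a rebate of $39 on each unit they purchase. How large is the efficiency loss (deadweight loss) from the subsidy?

Pre-subsidy: 489.4 - 0.8P = -236 + 7P gives P* = 93, x* = 415.
With the rebate, buyers effectively pay Pb = Ps − 39, where Ps is the price sellers receive.
Demand in terms of Ps becomes xd = 489.4 − 0.8(Ps − 39) = 520.6 - 0.8Ps. Setting this equal to supply: 520.6 - 0.8Ps = -236 + 7Ps, so Ps = 97.
Buyers pay Pb = 97 − 39 = 58; x' = -236 + 7·97 = 443.
The subsidy expands output by 443 − 415 = 28 past the efficient level; on those units the gap between marginal cost and willingness to pay runs from 0 up to 39.
DWL = ½ × 39 × 28 = 546.

Deadweight loss = $546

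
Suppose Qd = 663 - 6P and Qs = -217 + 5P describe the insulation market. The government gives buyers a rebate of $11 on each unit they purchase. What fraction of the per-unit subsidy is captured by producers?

Producer share = 6/11

Pre-subsidy: 663 - 6P = -217 + 5P gives P* = 80, Q* = 183.
With the rebate, buyers effectively pay Pb = Ps − 11, where Ps is the price sellers receive.
Demand in terms of Ps becomes Qd = 663 − 6(Ps − 11) = 729 - 6Ps. Setting this equal to supply: 729 - 6Ps = -217 + 5Ps, so Ps = 86.
Buyers pay Pb = 86 − 11 = 75; Q' = -217 + 5·86 = 213.
Buyers' price falls by P* − Pb = 80 − 75 = 5; sellers' price rises by Ps − P* = 86 − 80 = 6.
So producers capture 6/11 = 6/11 of each unit of subsidy.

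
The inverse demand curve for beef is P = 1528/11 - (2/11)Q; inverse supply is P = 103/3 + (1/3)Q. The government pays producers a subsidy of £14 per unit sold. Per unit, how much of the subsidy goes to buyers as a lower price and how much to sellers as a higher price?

Buyers gain 84/17 per unit; sellers gain 154/17 per unit

Pre-subsidy: 1528/11 - (2/11)Q = 103/3 + (1/3)Q gives Q* = 203 and P* = 102.
With the subsidy, sellers receive Ps = Pb + 14 for each unit, where Pb is the price buyers pay.
On the curves, Pb = 1528/11 - (2/11)Q and Ps = 103/3 + (1/3)Q; the wedge Ps − Pb = 14 gives 103/3 + (1/3)Q − (1528/11 - (2/11)Q) = 14, so Q' = 3913/17.
Then Pb = 1528/11 − (2/11)·(3913/17) = 1650/17 and Ps = 103/3 + (1/3)·(3913/17) = 1888/17.
Buyers' price falls by P* − Pb = 102 − 1650/17 = 84/17; sellers' price rises by Ps − P* = 1888/17 − 102 = 154/17.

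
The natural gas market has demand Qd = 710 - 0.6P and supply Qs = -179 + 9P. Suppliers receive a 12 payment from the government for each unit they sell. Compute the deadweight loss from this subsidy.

Deadweight loss = 40.5

Pre-subsidy: 710 - 0.6P = -179 + 9P gives P* = 4445/48, Q* = 654.4375.
With the subsidy, sellers receive Ps = Pb + 12 for each unit, where Pb is the price buyers pay.
Supply in terms of Pb becomes Qs = -179 + 9(Pb + 12) = -71 + 9Pb. Setting this equal to demand: 710 - 0.6Pb = -71 + 9Pb, so Pb = 3905/48.
Sellers receive Ps = 3905/48 + 12 = 4481/48; Q' = 710 − 0.6·(3905/48) = 661.1875.
The subsidy expands output by 661.1875 − 654.4375 = 6.75 past the efficient level; on those units the gap between marginal cost and willingness to pay runs from 0 up to 12.
DWL = ½ × 12 × 6.75 = 40.5.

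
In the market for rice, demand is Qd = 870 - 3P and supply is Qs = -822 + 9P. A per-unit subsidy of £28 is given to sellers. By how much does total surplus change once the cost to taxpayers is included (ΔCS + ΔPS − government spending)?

Net change in total surplus = -£882

Pre-subsidy: 870 - 3P = -822 + 9P gives P* = 141, Q* = 447.
With the subsidy, sellers receive Ps = Pb + 28 for each unit, where Pb is the price buyers pay.
Supply in terms of Pb becomes Qs = -822 + 9(Pb + 28) = -570 + 9Pb. Setting this equal to demand: 870 - 3Pb = -570 + 9Pb, so Pb = 120.
Sellers receive Ps = 120 + 28 = 148; Q' = 870 − 3·120 = 510.
ΔCS = ½(447 + 510)(141 − 120) = 10048.5; ΔPS = ½(447 + 510)(148 − 141) = 3349.5.
Government spending = 28 × 510 = 14280.
Net change = 10048.5 + 3349.5 − 14280 = -882. The loss equals the DWL triangle ½·28·63.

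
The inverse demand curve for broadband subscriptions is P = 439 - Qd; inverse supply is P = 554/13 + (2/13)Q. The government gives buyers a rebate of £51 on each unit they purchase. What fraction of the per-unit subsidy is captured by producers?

Producer share = 2/15

Pre-subsidy: 439 - Q = 554/13 + (2/13)Q gives Q* = 5153/15 and P* = 1432/15.
With the rebate, buyers effectively pay Pb = Ps − 51, where Ps is the price sellers receive.
On the curves, Pb = 439 - Q and Ps = 554/13 + (2/13)Q; the wedge Ps − Pb = 51 gives 554/13 + (2/13)Q − (439 - Q) = 51, so Q' = 5816/15.
Then Pb = 439 − 1·(5816/15) = 769/15 and Ps = 554/13 + (2/13)·(5816/15) = 1534/15.
Buyers' price falls by P* − Pb = 1432/15 − 769/15 = 44.2; sellers' price rises by Ps − P* = 1534/15 − 1432/15 = 6.8.
So producers capture 6.8/51 = 2/15 of each unit of subsidy.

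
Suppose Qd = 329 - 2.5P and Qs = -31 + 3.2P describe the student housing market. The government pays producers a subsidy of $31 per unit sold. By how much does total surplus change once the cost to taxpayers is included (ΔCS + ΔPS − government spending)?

Pre-subsidy: 329 - 2.5P = -31 + 3.2P gives P* = 1200/19, Q* = 3251/19.
With the subsidy, sellers receive Ps = Pb + 31 for each unit, where Pb is the price buyers pay.
Supply in terms of Pb becomes Qs = -31 + 3.2(Pb + 31) = 68.2 + 3.2Pb. Setting this equal to demand: 329 - 2.5Pb = 68.2 + 3.2Pb, so Pb = 2608/57.
Sellers receive Ps = 2608/57 + 31 = 4375/57; Q' = 329 − 2.5·(2608/57) = 12233/57.
ΔCS = ½(3251/19 + 12233/57)(1200/19 − 2608/57) = 10905056/3249; ΔPS = ½(3251/19 + 12233/57)(4375/57 − 1200/19) = 8519575/3249.
Government spending = 31 × 12233/57 = 379223/57.
Net change = 10905056/3249 + 8519575/3249 − 379223/57 = -38440/57. The loss equals the DWL triangle ½·31·2480/57.

Net change in total surplus = -38440/57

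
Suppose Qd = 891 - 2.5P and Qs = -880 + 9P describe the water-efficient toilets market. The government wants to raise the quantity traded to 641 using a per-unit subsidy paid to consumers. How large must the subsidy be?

At Q = 641, invert demand for the buyer price: Pb = (891 − 641)/2.5 = 100; invert supply for the seller price: Ps = (641 − (-880))/9 = 169.
The subsidy must fill the gap: s = Ps − Pb = 169 − 100 = 69.

Required subsidy s = 69 per unit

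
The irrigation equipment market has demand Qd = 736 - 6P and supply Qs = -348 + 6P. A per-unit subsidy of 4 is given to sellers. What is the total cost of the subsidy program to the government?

Pre-subsidy: 736 - 6P = -348 + 6P gives P* = 271/3, Q* = 194.
With the subsidy, sellers receive Ps = Pb + 4 for each unit, where Pb is the price buyers pay.
Supply in terms of Pb becomes Qs = -348 + 6(Pb + 4) = -324 + 6Pb. Setting this equal to demand: 736 - 6Pb = -324 + 6Pb, so Pb = 265/3.
Sellers receive Ps = 265/3 + 4 = 277/3; Q' = 736 − 6·(265/3) = 206.
Government outlay = subsidy × quantity = 4 × 206 = 824.

Government cost = 824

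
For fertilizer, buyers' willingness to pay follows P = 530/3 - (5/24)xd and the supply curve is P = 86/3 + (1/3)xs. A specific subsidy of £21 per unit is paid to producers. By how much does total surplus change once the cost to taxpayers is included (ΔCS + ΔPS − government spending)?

Pre-subsidy: 530/3 - (5/24)x = 86/3 + (1/3)x gives x* = 3552/13 and P* = 4670/39.
With the subsidy, sellers receive Ps = Pb + 21 for each unit, where Pb is the price buyers pay.
On the curves, Pb = 530/3 - (5/24)x and Ps = 86/3 + (1/3)x; the wedge Ps − Pb = 21 gives 86/3 + (1/3)x − (530/3 - (5/24)x) = 21, so x' = 312.
Then Pb = 530/3 − (5/24)·312 = 335/3 and Ps = 86/3 + (1/3)·312 = 398/3.
ΔCS = ½(3552/13 + 312)(4670/39 − 335/3) = 399420/169; ΔPS = ½(3552/13 + 312)(398/3 − 4670/39) = 639072/169.
Government spending = 21 × 312 = 6552.
Net change = 399420/169 + 639072/169 − 6552 = -5292/13. The loss equals the DWL triangle ½·21·504/13.

Net change in total surplus = -5292/13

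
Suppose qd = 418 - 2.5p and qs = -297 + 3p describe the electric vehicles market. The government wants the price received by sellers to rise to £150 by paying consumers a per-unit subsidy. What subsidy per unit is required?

At a seller price of 150, quantity supplied is -297 + 3·150 = 153.
Buyers absorb 153 only when they pay pb with 418 − 2.5·pb = 153, i.e. pb = 106.
s = ps − pb = 150 − 106 = 44.

Required subsidy s = £44 per unit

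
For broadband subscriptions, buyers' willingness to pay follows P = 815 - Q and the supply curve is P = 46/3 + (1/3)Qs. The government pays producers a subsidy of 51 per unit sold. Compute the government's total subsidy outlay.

Pre-subsidy: 815 - Q = 46/3 + (1/3)Q gives Q* = 599.75 and P* = 215.25.
With the subsidy, sellers receive Ps = Pb + 51 for each unit, where Pb is the price buyers pay.
On the curves, Pb = 815 - Q and Ps = 46/3 + (1/3)Q; the wedge Ps − Pb = 51 gives 46/3 + (1/3)Q − (815 - Q) = 51, so Q' = 638.
Then Pb = 815 − 1·638 = 177 and Ps = 46/3 + (1/3)·638 = 228.
Government outlay = subsidy × quantity = 51 × 638 = 32538.

Government cost = 32538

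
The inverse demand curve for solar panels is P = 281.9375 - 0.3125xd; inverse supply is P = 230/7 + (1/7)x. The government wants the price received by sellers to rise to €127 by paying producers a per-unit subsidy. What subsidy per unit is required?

At a seller price of 127, quantity supplied is -230 + 7·127 = 659.
Buyers absorb 659 only when they pay Pb = 281.9375 − 0.3125·659 = 76.
s = Ps − Pb = 127 − 76 = 51.

Required subsidy s = €51 per unit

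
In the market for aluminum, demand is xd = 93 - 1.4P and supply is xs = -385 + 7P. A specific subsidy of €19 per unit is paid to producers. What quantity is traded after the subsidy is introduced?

Pre-subsidy: 93 - 1.4P = -385 + 7P gives P* = 1195/21, x* = 40/3.
With the subsidy, sellers receive Ps = Pb + 19 for each unit, where Pb is the price buyers pay.
Supply in terms of Pb becomes xs = -385 + 7(Pb + 19) = -252 + 7Pb. Setting this equal to demand: 93 - 1.4Pb = -252 + 7Pb, so Pb = 575/14.
Sellers receive Ps = 575/14 + 19 = 841/14; x' = 93 − 1.4·(575/14) = 35.5.

x' = 35.5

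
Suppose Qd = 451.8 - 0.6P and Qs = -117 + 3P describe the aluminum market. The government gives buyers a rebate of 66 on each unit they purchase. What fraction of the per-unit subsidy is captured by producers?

Producer share = 1/6

Pre-subsidy: 451.8 - 0.6P = -117 + 3P gives P* = 158, Q* = 357.
With the rebate, buyers effectively pay Pb = Ps − 66, where Ps is the price sellers receive.
Demand in terms of Ps becomes Qd = 451.8 − 0.6(Ps − 66) = 491.4 - 0.6Ps. Setting this equal to supply: 491.4 - 0.6Ps = -117 + 3Ps, so Ps = 169.
Buyers pay Pb = 169 − 66 = 103; Q' = -117 + 3·169 = 390.
Buyers' price falls by P* − Pb = 158 − 103 = 55; sellers' price rises by Ps − P* = 169 − 158 = 11.
So producers capture 11/66 = 1/6 of each unit of subsidy.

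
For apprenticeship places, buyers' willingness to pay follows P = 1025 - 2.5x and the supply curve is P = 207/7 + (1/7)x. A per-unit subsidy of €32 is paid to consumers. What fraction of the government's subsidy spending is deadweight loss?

DWL / government spending = 14/899

Pre-subsidy: 1025 - 2.5x = 207/7 + (1/7)x gives x* = 13936/37 and P* = 3085/37.
With the rebate, buyers effectively pay Pb = Ps − 32, where Ps is the price sellers receive.
On the curves, Pb = 1025 - 2.5x and Ps = 207/7 + (1/7)x; the wedge Ps − Pb = 32 gives 207/7 + (1/7)x − (1025 - 2.5x) = 32, so x' = 14384/37.
Then Pb = 1025 − 2.5·(14384/37) = 1965/37 and Ps = 207/7 + (1/7)·(14384/37) = 3149/37.
ΔCS = ½(13936/37 + 14384/37)(3085/37 − 1965/37) = 15859200/1369; ΔPS = ½(13936/37 + 14384/37)(3149/37 − 3085/37) = 906240/1369.
Government spending = 32 × 14384/37 = 460288/37.
DWL = ½ × 32 × (14384/37 − 13936/37) = 7168/37; fraction = (7168/37) / (460288/37) = 14/899.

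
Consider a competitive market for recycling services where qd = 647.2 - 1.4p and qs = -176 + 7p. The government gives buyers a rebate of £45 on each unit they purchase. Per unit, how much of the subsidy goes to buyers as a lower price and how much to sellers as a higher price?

Buyers gain £37.5 per unit; sellers gain £7.5 per unit

Pre-subsidy: 647.2 - 1.4p = -176 + 7p gives p* = 98, q* = 510.
With the rebate, buyers effectively pay pb = ps − 45, where ps is the price sellers receive.
Demand in terms of ps becomes qd = 647.2 − 1.4(ps − 45) = 710.2 - 1.4ps. Setting this equal to supply: 710.2 - 1.4ps = -176 + 7ps, so ps = 105.5.
Buyers pay pb = 105.5 − 45 = 60.5; q' = -176 + 7·105.5 = 562.5.
Buyers' price falls by p* − pb = 98 − 60.5 = 37.5; sellers' price rises by ps − p* = 105.5 − 98 = 7.5.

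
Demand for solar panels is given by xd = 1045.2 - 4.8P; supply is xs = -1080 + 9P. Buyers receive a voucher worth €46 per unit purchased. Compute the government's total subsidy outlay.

Pre-subsidy: 1045.2 - 4.8P = -1080 + 9P gives P* = 154, x* = 306.
With the rebate, buyers effectively pay Pb = Ps − 46, where Ps is the price sellers receive.
Demand in terms of Ps becomes xd = 1045.2 − 4.8(Ps − 46) = 1266 - 4.8Ps. Setting this equal to supply: 1266 - 4.8Ps = -1080 + 9Ps, so Ps = 170.
Buyers pay Pb = 170 − 46 = 124; x' = -1080 + 9·170 = 450.
Government outlay = subsidy × quantity = 46 × 450 = 20700.

Government cost = €20700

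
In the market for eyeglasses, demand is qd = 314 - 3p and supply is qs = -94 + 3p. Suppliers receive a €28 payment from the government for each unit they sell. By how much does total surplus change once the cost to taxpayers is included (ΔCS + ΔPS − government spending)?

Net change in total surplus = -€588

Pre-subsidy: 314 - 3p = -94 + 3p gives p* = 68, q* = 110.
With the subsidy, sellers receive ps = pb + 28 for each unit, where pb is the price buyers pay.
Supply in terms of pb becomes qs = -94 + 3(pb + 28) = -10 + 3pb. Setting this equal to demand: 314 - 3pb = -10 + 3pb, so pb = 54.
Sellers receive ps = 54 + 28 = 82; q' = 314 − 3·54 = 152.
ΔCS = ½(110 + 152)(68 − 54) = 1834; ΔPS = ½(110 + 152)(82 − 68) = 1834.
Government spending = 28 × 152 = 4256.
Net change = 1834 + 1834 − 4256 = -588. The loss equals the DWL triangle ½·28·42.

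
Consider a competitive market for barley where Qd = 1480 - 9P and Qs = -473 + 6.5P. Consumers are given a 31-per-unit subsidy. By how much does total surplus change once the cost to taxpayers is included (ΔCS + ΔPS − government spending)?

Pre-subsidy: 1480 - 9P = -473 + 6.5P gives P* = 126, Q* = 346.
With the rebate, buyers effectively pay Pb = Ps − 31, where Ps is the price sellers receive.
Demand in terms of Ps becomes Qd = 1480 − 9(Ps − 31) = 1759 - 9Ps. Setting this equal to supply: 1759 - 9Ps = -473 + 6.5Ps, so Ps = 144.
Buyers pay Pb = 144 − 31 = 113; Q' = -473 + 6.5·144 = 463.
ΔCS = ½(346 + 463)(126 − 113) = 5258.5; ΔPS = ½(346 + 463)(144 − 126) = 7281.
Government spending = 31 × 463 = 14353.
Net change = 5258.5 + 7281 − 14353 = -1813.5. The loss equals the DWL triangle ½·31·117.

Net change in total surplus = -1813.5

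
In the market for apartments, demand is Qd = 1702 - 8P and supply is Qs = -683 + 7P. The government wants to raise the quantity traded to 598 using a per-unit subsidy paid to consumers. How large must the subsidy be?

At Q = 598, invert demand for the buyer price: Pb = (1702 − 598)/8 = 138; invert supply for the seller price: Ps = (598 − (-683))/7 = 183.
The subsidy must fill the gap: s = Ps − Pb = 183 − 138 = 45.

Required subsidy s = 45 per unit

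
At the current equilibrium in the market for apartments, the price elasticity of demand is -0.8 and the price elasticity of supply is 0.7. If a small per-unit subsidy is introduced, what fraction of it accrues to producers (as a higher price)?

For a small subsidy around the equilibrium, the benefit split depends on the relative slopes, which at a point are proportional to the elasticities.
Buyer share = εs/(εs + |εd|) = 0.7/(0.7 + 0.8) = 7/15; seller share = |εd|/(εs + |εd|) = 8/15.
So producers capture 8/15 of the subsidy.

Producer share = 8/15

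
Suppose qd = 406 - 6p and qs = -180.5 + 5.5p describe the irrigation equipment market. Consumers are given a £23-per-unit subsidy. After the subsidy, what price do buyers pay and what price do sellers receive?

Pre-subsidy: 406 - 6p = -180.5 + 5.5p gives p* = 51, q* = 100.
With the rebate, buyers effectively pay pb = ps − 23, where ps is the price sellers receive.
Demand in terms of ps becomes qd = 406 − 6(ps − 23) = 544 - 6ps. Setting this equal to supply: 544 - 6ps = -180.5 + 5.5ps, so ps = 63.
Buyers pay pb = 63 − 23 = 40; q' = -180.5 + 5.5·63 = 166.

Buyers pay £40; sellers receive £63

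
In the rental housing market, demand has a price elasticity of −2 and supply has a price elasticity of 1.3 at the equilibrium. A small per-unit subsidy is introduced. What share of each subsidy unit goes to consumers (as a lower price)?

Consumer share = 13/33

For a small subsidy around the equilibrium, the benefit split depends on the relative slopes, which at a point are proportional to the elasticities.
Buyer share = εs/(εs + |εd|) = 1.3/(1.3 + 2) = 13/33; seller share = |εd|/(εs + |εd|) = 20/33.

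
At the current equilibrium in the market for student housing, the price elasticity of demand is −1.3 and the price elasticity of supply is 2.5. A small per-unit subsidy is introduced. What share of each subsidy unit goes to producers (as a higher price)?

Producer share = 13/38

For a small subsidy around the equilibrium, the benefit split depends on the relative slopes, which at a point are proportional to the elasticities.
Buyer share = εs/(εs + |εd|) = 2.5/(2.5 + 1.3) = 25/38; seller share = |εd|/(εs + |εd|) = 13/38.
So producers capture 13/38 of the subsidy.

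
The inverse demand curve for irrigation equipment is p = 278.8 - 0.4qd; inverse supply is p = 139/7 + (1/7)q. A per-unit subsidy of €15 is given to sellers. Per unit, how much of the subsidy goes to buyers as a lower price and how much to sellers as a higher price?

Buyers gain 210/19 per unit; sellers gain 75/19 per unit

Pre-subsidy: 278.8 - 0.4q = 139/7 + (1/7)q gives q* = 477 and p* = 88.
With the subsidy, sellers receive ps = pb + 15 for each unit, where pb is the price buyers pay.
On the curves, pb = 278.8 - 0.4q and ps = 139/7 + (1/7)q; the wedge ps − pb = 15 gives 139/7 + (1/7)q − (278.8 - 0.4q) = 15, so q' = 9588/19.
Then pb = 278.8 − 0.4·(9588/19) = 1462/19 and ps = 139/7 + (1/7)·(9588/19) = 1747/19.
Buyers' price falls by p* − pb = 88 − 1462/19 = 210/19; sellers' price rises by ps − p* = 1747/19 − 88 = 75/19.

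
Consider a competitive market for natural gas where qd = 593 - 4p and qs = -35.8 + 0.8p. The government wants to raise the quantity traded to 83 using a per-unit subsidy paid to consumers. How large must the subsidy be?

Required subsidy s = 21 per unit

At q = 83, invert demand for the buyer price: pb = (593 − 83)/4 = 127.5; invert supply for the seller price: ps = (83 − (-35.8))/0.8 = 148.5.
The subsidy must fill the gap: s = ps − pb = 148.5 − 127.5 = 21.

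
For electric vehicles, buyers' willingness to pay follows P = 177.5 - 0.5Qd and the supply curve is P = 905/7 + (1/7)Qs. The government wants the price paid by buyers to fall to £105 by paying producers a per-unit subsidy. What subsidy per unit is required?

At a buyer price of 105, quantity demanded is 355 − 2·105 = 145.
Sellers supply 145 only when they receive Ps = 905/7 + (1/7)·145 = 150.
s = Ps − Pb = 150 − 105 = 45.

Required subsidy s = £45 per unit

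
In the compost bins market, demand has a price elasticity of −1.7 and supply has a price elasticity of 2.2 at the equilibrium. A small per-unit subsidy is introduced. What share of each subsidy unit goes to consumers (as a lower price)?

Consumer share = 22/39

For a small subsidy around the equilibrium, the benefit split depends on the relative slopes, which at a point are proportional to the elasticities.
Buyer share = εs/(εs + |εd|) = 2.2/(2.2 + 1.7) = 22/39; seller share = |εd|/(εs + |εd|) = 17/39.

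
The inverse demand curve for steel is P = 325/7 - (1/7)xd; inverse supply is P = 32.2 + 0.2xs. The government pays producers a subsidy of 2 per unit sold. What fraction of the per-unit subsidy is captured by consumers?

Consumer share = 5/12

Pre-subsidy: 325/7 - (1/7)x = 32.2 + 0.2x gives x* = 41.5 and P* = 40.5.
With the subsidy, sellers receive Ps = Pb + 2 for each unit, where Pb is the price buyers pay.
On the curves, Pb = 325/7 - (1/7)x and Ps = 32.2 + 0.2x; the wedge Ps − Pb = 2 gives 32.2 + 0.2x − (325/7 - (1/7)x) = 2, so x' = 142/3.
Then Pb = 325/7 − (1/7)·(142/3) = 119/3 and Ps = 32.2 + 0.2·(142/3) = 125/3.
Buyers' price falls by P* − Pb = 40.5 − 119/3 = 5/6; sellers' price rises by Ps − P* = 125/3 − 40.5 = 7/6.
So consumers capture (5/6)/2 = 5/12 of each unit of subsidy.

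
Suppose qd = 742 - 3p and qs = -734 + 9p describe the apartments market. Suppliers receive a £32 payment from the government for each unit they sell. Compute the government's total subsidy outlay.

Government cost = £14240

Pre-subsidy: 742 - 3p = -734 + 9p gives p* = 123, q* = 373.
With the subsidy, sellers receive ps = pb + 32 for each unit, where pb is the price buyers pay.
Supply in terms of pb becomes qs = -734 + 9(pb + 32) = -446 + 9pb. Setting this equal to demand: 742 - 3pb = -446 + 9pb, so pb = 99.
Sellers receive ps = 99 + 32 = 131; q' = 742 − 3·99 = 445.
Government outlay = subsidy × quantity = 32 × 445 = 14240.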